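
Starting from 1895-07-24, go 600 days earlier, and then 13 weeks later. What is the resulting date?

March 2, 1894

Subtracting 600 days from July 24, 1895:
Going back 24 days from July 24, 1895 reaches the end of the previous month; 600 − 24 = 576 left.
June 1895 has 30 days: 576 − 30 = 546 left.
May 1895 has 31 days: 546 − 31 = 515 left.
April 1895 has 30 days: 515 − 30 = 485 left.
March 1895 has 31 days: 485 − 31 = 454 left.
February 1895 has 28 days (1895 is not a leap year): 454 − 28 = 426 left.
January 1895 has 31 days: 426 − 31 = 395 left.
December 1894 has 31 days: 395 − 31 = 364 left.
November 1894 has 30 days: 364 − 30 = 334 left.
October 1894 has 31 days: 334 − 31 = 303 left.
September 1894 has 30 days: 303 − 30 = 273 left.
August 1894 has 31 days: 273 − 31 = 242 left.
July 1894 has 31 days: 242 − 31 = 211 left.
June 1894 has 30 days: 211 − 30 = 181 left.
May 1894 has 31 days: 181 − 31 = 150 left.
April 1894 has 30 days: 150 − 30 = 120 left.
March 1894 has 31 days: 120 − 31 = 89 left.
February 1894 has 28 days (1894 is not a leap year): 89 − 28 = 61 left.
January 1894 has 31 days: 61 − 31 = 30 left.
December 1893 has 31 days; 31 − 30 = 1 → December 1, 1893.
Counting forward 13 weeks (= 91 days) from December 1, 1893:
December has 31 days, so 31 − 1 = 30 days remain after December 1, 1893; 91 − 30 = 61 left.
January 1894 has 31 days: 61 − 31 = 30 left.
February 1894 has 28 days (1894 is not a leap year): 30 − 28 = 2 left.
2 days into March 1894 → March 2, 1894.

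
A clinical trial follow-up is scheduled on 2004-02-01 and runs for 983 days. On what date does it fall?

Advancing 983 days from February 1, 2004.
February has 29 days, so 29 − 1 = 28 days remain after February 1, 2004; 983 − 28 = 955 left.
March 2004 has 31 days: 955 − 31 = 924 left.
April 2004 has 30 days: 924 − 30 = 894 left.
May 2004 has 31 days: 894 − 31 = 863 left.
June 2004 has 30 days: 863 − 30 = 833 left.
July 2004 has 31 days: 833 − 31 = 802 left.
August 2004 has 31 days: 802 − 31 = 771 left.
September 2004 has 30 days: 771 − 30 = 741 left.
October 2004 has 31 days: 741 − 31 = 710 left.
November 2004 has 30 days: 710 − 30 = 680 left.
December 2004 has 31 days: 680 − 31 = 649 left.
January 2005 has 31 days: 649 − 31 = 618 left.
February 2005 has 28 days (2005 is not a leap year): 618 − 28 = 590 left.
March 2005 has 31 days: 590 − 31 = 559 left.
April 2005 has 30 days: 559 − 30 = 529 left.
May 2005 has 31 days: 529 − 31 = 498 left.
June 2005 has 30 days: 498 − 30 = 468 left.
July 2005 has 31 days: 468 − 31 = 437 left.
August 2005 has 31 days: 437 − 31 = 406 left.
September 2005 has 30 days: 406 − 30 = 376 left.
October 2005 has 31 days: 376 − 31 = 345 left.
November 2005 has 30 days: 345 − 30 = 315 left.
December 2005 has 31 days: 315 − 31 = 284 left.
January 2006 has 31 days: 284 − 31 = 253 left.
February 2006 has 28 days (2006 is not a leap year): 253 − 28 = 225 left.
March 2006 has 31 days: 225 − 31 = 194 left.
April 2006 has 30 days: 194 − 30 = 164 left.
May 2006 has 31 days: 164 − 31 = 133 left.
June 2006 has 30 days: 133 − 30 = 103 left.
July 2006 has 31 days: 103 − 31 = 72 left.
August 2006 has 31 days: 72 − 31 = 41 left.
September 2006 has 30 days: 41 − 30 = 11 left.
11 days into October 2006 → October 11, 2006.

October 11, 2006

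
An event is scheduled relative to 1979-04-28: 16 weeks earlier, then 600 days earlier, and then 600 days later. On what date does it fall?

January 6, 1979

Counting back 16 weeks (= 112 days) from April 28, 1979:
Going back 28 days from April 28, 1979 reaches the end of the previous month; 112 − 28 = 84 left.
March 1979 has 31 days: 84 − 31 = 53 left.
February 1979 has 28 days (1979 is not a leap year): 53 − 28 = 25 left.
January 1979 has 31 days; 31 − 25 = 6 → January 6, 1979.
Counting back 600 days from January 6, 1979:
Going back 6 days from January 6, 1979 reaches the end of the previous month; 600 − 6 = 594 left.
December 1978 has 31 days: 594 − 31 = 563 left.
November 1978 has 30 days: 563 − 30 = 533 left.
October 1978 has 31 days: 533 − 31 = 502 left.
September 1978 has 30 days: 502 − 30 = 472 left.
August 1978 has 31 days: 472 − 31 = 441 left.
July 1978 has 31 days: 441 − 31 = 410 left.
June 1978 has 30 days: 410 − 30 = 380 left.
May 1978 has 31 days: 380 − 31 = 349 left.
April 1978 has 30 days: 349 − 30 = 319 left.
March 1978 has 31 days: 319 − 31 = 288 left.
February 1978 has 28 days (1978 is not a leap year): 288 − 28 = 260 left.
January 1978 has 31 days: 260 − 31 = 229 left.
December 1977 has 31 days: 229 − 31 = 198 left.
November 1977 has 30 days: 198 − 30 = 168 left.
October 1977 has 31 days: 168 − 31 = 137 left.
September 1977 has 30 days: 137 − 30 = 107 left.
August 1977 has 31 days: 107 − 31 = 76 left.
July 1977 has 31 days: 76 − 31 = 45 left.
June 1977 has 30 days: 45 − 30 = 15 left.
May 1977 has 31 days; 31 − 15 = 16 → May 16, 1977.
Advancing 600 days from May 16, 1977:
May has 31 days, so 31 − 16 = 15 days remain after May 16, 1977; 600 − 15 = 585 left.
June 1977 has 30 days: 585 − 30 = 555 left.
July 1977 has 31 days: 555 − 31 = 524 left.
August 1977 has 31 days: 524 − 31 = 493 left.
September 1977 has 30 days: 493 − 30 = 463 left.
October 1977 has 31 days: 463 − 31 = 432 left.
November 1977 has 30 days: 432 − 30 = 402 left.
December 1977 has 31 days: 402 − 31 = 371 left.
January 1978 has 31 days: 371 − 31 = 340 left.
February 1978 has 28 days (1978 is not a leap year): 340 − 28 = 312 left.
March 1978 has 31 days: 312 − 31 = 281 left.
April 1978 has 30 days: 281 − 30 = 251 left.
May 1978 has 31 days: 251 − 31 = 220 left.
June 1978 has 30 days: 220 − 30 = 190 left.
July 1978 has 31 days: 190 − 31 = 159 left.
August 1978 has 31 days: 159 − 31 = 128 left.
September 1978 has 30 days: 128 − 30 = 98 left.
October 1978 has 31 days: 98 − 31 = 67 left.
November 1978 has 30 days: 67 − 30 = 37 left.
December 1978 has 31 days: 37 − 31 = 6 left.
6 days into January 1979 → January 6, 1979.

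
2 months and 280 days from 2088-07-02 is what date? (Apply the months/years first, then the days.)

Counting forward 2 months and 280 days from July 2, 2088: first the month/year part, then the days.
month 7 + 2 = 9 → September 2088.
Day 2 is valid in September, giving September 2, 2088.
Now add 280 days from September 2, 2088.
September has 30 days, so 30 − 2 = 28 days remain after September 2, 2088; 280 − 28 = 252 left.
October 2088 has 31 days: 252 − 31 = 221 left.
November 2088 has 30 days: 221 − 30 = 191 left.
December 2088 has 31 days: 191 − 31 = 160 left.
January 2089 has 31 days: 160 − 31 = 129 left.
February 2089 has 28 days (2089 is not a leap year): 129 − 28 = 101 left.
March 2089 has 31 days: 101 − 31 = 70 left.
April 2089 has 30 days: 70 − 30 = 40 left.
May 2089 has 31 days: 40 − 31 = 9 left.
9 days into June 2089 → June 9, 2089.

June 9, 2089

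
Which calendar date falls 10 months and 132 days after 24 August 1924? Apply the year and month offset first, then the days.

November 3, 1925

Advancing 10 months and 132 days from August 24, 1924: first the month/year part, then the days.
month 8 + 10 = 18, which is month 6 of year 1925 → June 1925.
Day 24 is valid in June, giving June 24, 1925.
Now add 132 days from June 24, 1925.
June has 30 days, so 30 − 24 = 6 days remain after June 24, 1925; 132 − 6 = 126 left.
July 1925 has 31 days: 126 − 31 = 95 left.
August 1925 has 31 days: 95 − 31 = 64 left.
September 1925 has 30 days: 64 − 30 = 34 left.
October 1925 has 31 days: 34 − 31 = 3 left.
3 days into November 1925 → November 3, 1925.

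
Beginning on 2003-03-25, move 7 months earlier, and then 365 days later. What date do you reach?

Subtracting 7 months from March 25, 2003:
month 3 − 7 = -4, which is month 8 of year 2002 → August 2002.
Day 25 is valid in August, giving August 25, 2002.
Counting forward 365 days from August 25, 2002:
August has 31 days, so 31 − 25 = 6 days remain after August 25, 2002; 365 − 6 = 359 left.
September 2002 has 30 days: 359 − 30 = 329 left.
October 2002 has 31 days: 329 − 31 = 298 left.
November 2002 has 30 days: 298 − 30 = 268 left.
December 2002 has 31 days: 268 − 31 = 237 left.
January 2003 has 31 days: 237 − 31 = 206 left.
February 2003 has 28 days (2003 is not a leap year): 206 − 28 = 178 left.
March 2003 has 31 days: 178 − 31 = 147 left.
April 2003 has 30 days: 147 − 30 = 117 left.
May 2003 has 31 days: 117 − 31 = 86 left.
June 2003 has 30 days: 86 − 30 = 56 left.
July 2003 has 31 days: 56 − 31 = 25 left.
25 days into August 2003 → August 25, 2003.

August 25, 2003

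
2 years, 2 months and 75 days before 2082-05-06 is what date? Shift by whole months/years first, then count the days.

Counting back 2 years, 2 months and 75 days from May 6, 2082: first the month/year part, then the days.
-2 years → 2080; month 5 − 2 = 3 → March 2080.
Day 6 is valid in March, giving March 6, 2080.
Now subtract 75 days from March 6, 2080.
Going back 6 days from March 6, 2080 reaches the end of the previous month; 75 − 6 = 69 left.
February 2080 has 29 days (2080 is a leap year): 69 − 29 = 40 left.
January 2080 has 31 days: 40 − 31 = 9 left.
December 2079 has 31 days; 31 − 9 = 22 → December 22, 2079.

December 22, 2079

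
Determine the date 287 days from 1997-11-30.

September 13, 1998

Counting forward 287 days from November 30, 1997.
November has 30 days, so 30 − 30 = 0 days remain after November 30, 1997; 287 − 0 = 287 left.
December 1997 has 31 days: 287 − 31 = 256 left.
January 1998 has 31 days: 256 − 31 = 225 left.
February 1998 has 28 days (1998 is not a leap year): 225 − 28 = 197 left.
March 1998 has 31 days: 197 − 31 = 166 left.
April 1998 has 30 days: 166 − 30 = 136 left.
May 1998 has 31 days: 136 − 31 = 105 left.
June 1998 has 30 days: 105 − 30 = 75 left.
July 1998 has 31 days: 75 − 31 = 44 left.
August 1998 has 31 days: 44 − 31 = 13 left.
13 days into September 1998 → September 13, 1998.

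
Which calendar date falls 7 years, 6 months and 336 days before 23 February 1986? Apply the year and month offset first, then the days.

September 21, 1977

Subtracting 7 years, 6 months and 336 days from February 23, 1986: first the month/year part, then the days.
-7 years → 1979; month 2 − 6 = -4, which is month 8 of year 1978 → August 1978.
Day 23 is valid in August, giving August 23, 1978.
Now subtract 336 days from August 23, 1978.
Going back 23 days from August 23, 1978 reaches the end of the previous month; 336 − 23 = 313 left.
July 1978 has 31 days: 313 − 31 = 282 left.
June 1978 has 30 days: 282 − 30 = 252 left.
May 1978 has 31 days: 252 − 31 = 221 left.
April 1978 has 30 days: 221 − 30 = 191 left.
March 1978 has 31 days: 191 − 31 = 160 left.
February 1978 has 28 days (1978 is not a leap year): 160 − 28 = 132 left.
January 1978 has 31 days: 132 − 31 = 101 left.
December 1977 has 31 days: 101 − 31 = 70 left.
November 1977 has 30 days: 70 − 30 = 40 left.
October 1977 has 31 days: 40 − 31 = 9 left.
September 1977 has 30 days; 30 − 9 = 21 → September 21, 1977.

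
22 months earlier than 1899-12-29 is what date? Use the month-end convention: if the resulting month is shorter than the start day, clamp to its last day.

February 28, 1898

Going back 22 months from December 29, 1899.
month 12 − 22 = -10, which is month 2 of year 1898 → February 1898.
February 1898 has only 28 days (1898 is not a leap year — relevant if February), and the start was day 29, so the date clamps to February 28, 1898.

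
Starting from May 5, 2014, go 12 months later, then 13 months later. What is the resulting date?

Adding 12 months from May 5, 2014:
month 5 + 12 = 17, which is month 5 of year 2015 → May 2015.
Day 5 is valid in May, giving May 5, 2015.
Adding 13 months from May 5, 2015:
month 5 + 13 = 18, which is month 6 of year 2016 → June 2016.
Day 5 is valid in June, giving June 5, 2016.

June 5, 2016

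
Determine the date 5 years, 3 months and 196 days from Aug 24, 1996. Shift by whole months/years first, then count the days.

Counting forward 5 years, 3 months and 196 days from August 24, 1996: first the month/year part, then the days.
+5 years → 2001; month 8 + 3 = 11 → November 2001.
Day 24 is valid in November, giving November 24, 2001.
Now add 196 days from November 24, 2001.
November has 30 days, so 30 − 24 = 6 days remain after November 24, 2001; 196 − 6 = 190 left.
December 2001 has 31 days: 190 − 31 = 159 left.
January 2002 has 31 days: 159 − 31 = 128 left.
February 2002 has 28 days (2002 is not a leap year): 128 − 28 = 100 left.
March 2002 has 31 days: 100 − 31 = 69 left.
April 2002 has 30 days: 69 − 30 = 39 left.
May 2002 has 31 days: 39 − 31 = 8 left.
8 days into June 2002 → June 8, 2002.

June 8, 2002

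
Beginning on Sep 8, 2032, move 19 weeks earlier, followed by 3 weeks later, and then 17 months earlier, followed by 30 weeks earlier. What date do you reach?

May 23, 2030

Going back 19 weeks (= 133 days) from September 8, 2032:
Going back 8 days from September 8, 2032 reaches the end of the previous month; 133 − 8 = 125 left.
August 2032 has 31 days: 125 − 31 = 94 left.
July 2032 has 31 days: 94 − 31 = 63 left.
June 2032 has 30 days: 63 − 30 = 33 left.
May 2032 has 31 days: 33 − 31 = 2 left.
April 2032 has 30 days; 30 − 2 = 28 → April 28, 2032.
Advancing 3 weeks (= 21 days) from April 28, 2032:
April has 30 days, so 30 − 28 = 2 days remain after April 28, 2032; 21 − 2 = 19 left.
19 days into May 2032 → May 19, 2032.
Counting back 17 months from May 19, 2032:
month 5 − 17 = -12, which is month 12 of year 2030 → December 2030.
Day 19 is valid in December, giving December 19, 2030.
Subtracting 30 weeks (= 210 days) from December 19, 2030:
Going back 19 days from December 19, 2030 reaches the end of the previous month; 210 − 19 = 191 left.
November 2030 has 30 days: 191 − 30 = 161 left.
October 2030 has 31 days: 161 − 31 = 130 left.
September 2030 has 30 days: 130 − 30 = 100 left.
August 2030 has 31 days: 100 − 31 = 69 left.
July 2030 has 31 days: 69 − 31 = 38 left.
June 2030 has 30 days: 38 − 30 = 8 left.
May 2030 has 31 days; 31 − 8 = 23 → May 23, 2030.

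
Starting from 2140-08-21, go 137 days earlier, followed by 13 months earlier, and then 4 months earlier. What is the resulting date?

November 6, 2138

Subtracting 137 days from August 21, 2140:
Going back 21 days from August 21, 2140 reaches the end of the previous month; 137 − 21 = 116 left.
July 2140 has 31 days: 116 − 31 = 85 left.
June 2140 has 30 days: 85 − 30 = 55 left.
May 2140 has 31 days: 55 − 31 = 24 left.
April 2140 has 30 days; 30 − 24 = 6 → April 6, 2140.
Subtracting 13 months from April 6, 2140:
month 4 − 13 = -9, which is month 3 of year 2139 → March 2139.
Day 6 is valid in March, giving March 6, 2139.
Subtracting 4 months from March 6, 2139:
month 3 − 4 = -1, which is month 11 of year 2138 → November 2138.
Day 6 is valid in November, giving November 6, 2138.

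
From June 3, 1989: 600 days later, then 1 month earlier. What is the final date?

December 24, 1990

Adding 600 days from June 3, 1989:
June has 30 days, so 30 − 3 = 27 days remain after June 3, 1989; 600 − 27 = 573 left.
July 1989 has 31 days: 573 − 31 = 542 left.
August 1989 has 31 days: 542 − 31 = 511 left.
September 1989 has 30 days: 511 − 30 = 481 left.
October 1989 has 31 days: 481 − 31 = 450 left.
November 1989 has 30 days: 450 − 30 = 420 left.
December 1989 has 31 days: 420 − 31 = 389 left.
January 1990 has 31 days: 389 − 31 = 358 left.
February 1990 has 28 days (1990 is not a leap year): 358 − 28 = 330 left.
March 1990 has 31 days: 330 − 31 = 299 left.
April 1990 has 30 days: 299 − 30 = 269 left.
May 1990 has 31 days: 269 − 31 = 238 left.
June 1990 has 30 days: 238 − 30 = 208 left.
July 1990 has 31 days: 208 − 31 = 177 left.
August 1990 has 31 days: 177 − 31 = 146 left.
September 1990 has 30 days: 146 − 30 = 116 left.
October 1990 has 31 days: 116 − 31 = 85 left.
November 1990 has 30 days: 85 − 30 = 55 left.
December 1990 has 31 days: 55 − 31 = 24 left.
24 days into January 1991 → January 24, 1991.
Counting back 1 month from January 24, 1991:
month 1 − 1 = 0, which is month 12 of year 1990 → December 1990.
Day 24 is valid in December, giving December 24, 1990.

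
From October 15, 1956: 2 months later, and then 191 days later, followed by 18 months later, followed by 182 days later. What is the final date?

June 24, 1959

Adding 2 months from October 15, 1956:
month 10 + 2 = 12 → December 1956.
Day 15 is valid in December, giving December 15, 1956.
Adding 191 days from December 15, 1956:
December has 31 days, so 31 − 15 = 16 days remain after December 15, 1956; 191 − 16 = 175 left.
January 1957 has 31 days: 175 − 31 = 144 left.
February 1957 has 28 days (1957 is not a leap year): 144 − 28 = 116 left.
March 1957 has 31 days: 116 − 31 = 85 left.
April 1957 has 30 days: 85 − 30 = 55 left.
May 1957 has 31 days: 55 − 31 = 24 left.
24 days into June 1957 → June 24, 1957.
Adding 18 months from June 24, 1957:
month 6 + 18 = 24, which is month 12 of year 1958 → December 1958.
Day 24 is valid in December, giving December 24, 1958.
Counting forward 182 days from December 24, 1958:
December has 31 days, so 31 − 24 = 7 days remain after December 24, 1958; 182 − 7 = 175 left.
January 1959 has 31 days: 175 − 31 = 144 left.
February 1959 has 28 days (1959 is not a leap year): 144 − 28 = 116 left.
March 1959 has 31 days: 116 − 31 = 85 left.
April 1959 has 30 days: 85 − 30 = 55 left.
May 1959 has 31 days: 55 − 31 = 24 left.
24 days into June 1959 → June 24, 1959.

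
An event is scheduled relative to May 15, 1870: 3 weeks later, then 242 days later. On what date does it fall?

Advancing 3 weeks (= 21 days) from May 15, 1870:
May has 31 days, so 31 − 15 = 16 days remain after May 15, 1870; 21 − 16 = 5 left.
5 days into June 1870 → June 5, 1870.
Advancing 242 days from June 5, 1870:
June has 30 days, so 30 − 5 = 25 days remain after June 5, 1870; 242 − 25 = 217 left.
July 1870 has 31 days: 217 − 31 = 186 left.
August 1870 has 31 days: 186 − 31 = 155 left.
September 1870 has 30 days: 155 − 30 = 125 left.
October 1870 has 31 days: 125 − 31 = 94 left.
November 1870 has 30 days: 94 − 30 = 64 left.
December 1870 has 31 days: 64 − 31 = 33 left.
January 1871 has 31 days: 33 − 31 = 2 left.
2 days into February 1871 → February 2, 1871.

February 2, 1871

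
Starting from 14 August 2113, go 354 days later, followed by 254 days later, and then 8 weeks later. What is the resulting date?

June 9, 2115

Counting forward 354 days from August 14, 2113:
August has 31 days, so 31 − 14 = 17 days remain after August 14, 2113; 354 − 17 = 337 left.
September 2113 has 30 days: 337 − 30 = 307 left.
October 2113 has 31 days: 307 − 31 = 276 left.
November 2113 has 30 days: 276 − 30 = 246 left.
December 2113 has 31 days: 246 − 31 = 215 left.
January 2114 has 31 days: 215 − 31 = 184 left.
February 2114 has 28 days (2114 is not a leap year): 184 − 28 = 156 left.
March 2114 has 31 days: 156 − 31 = 125 left.
April 2114 has 30 days: 125 − 30 = 95 left.
May 2114 has 31 days: 95 − 31 = 64 left.
June 2114 has 30 days: 64 − 30 = 34 left.
July 2114 has 31 days: 34 − 31 = 3 left.
3 days into August 2114 → August 3, 2114.
Adding 254 days from August 3, 2114:
August has 31 days, so 31 − 3 = 28 days remain after August 3, 2114; 254 − 28 = 226 left.
September 2114 has 30 days: 226 − 30 = 196 left.
October 2114 has 31 days: 196 − 31 = 165 left.
November 2114 has 30 days: 165 − 30 = 135 left.
December 2114 has 31 days: 135 − 31 = 104 left.
January 2115 has 31 days: 104 − 31 = 73 left.
February 2115 has 28 days (2115 is not a leap year): 73 − 28 = 45 left.
March 2115 has 31 days: 45 − 31 = 14 left.
14 days into April 2115 → April 14, 2115.
Advancing 8 weeks (= 56 days) from April 14, 2115:
April has 30 days, so 30 − 14 = 16 days remain after April 14, 2115; 56 − 16 = 40 left.
May 2115 has 31 days: 40 − 31 = 9 left.
9 days into June 2115 → June 9, 2115.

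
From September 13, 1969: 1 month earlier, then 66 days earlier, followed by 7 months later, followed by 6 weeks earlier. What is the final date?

November 27, 1969

Subtracting 1 month from September 13, 1969:
month 9 − 1 = 8 → August 1969.
Day 13 is valid in August, giving August 13, 1969.
Subtracting 66 days from August 13, 1969:
Going back 13 days from August 13, 1969 reaches the end of the previous month; 66 − 13 = 53 left.
July 1969 has 31 days: 53 − 31 = 22 left.
June 1969 has 30 days; 30 − 22 = 8 → June 8, 1969.
Counting forward 7 months from June 8, 1969:
month 6 + 7 = 13, which is month 1 of year 1970 → January 1970.
Day 8 is valid in January, giving January 8, 1970.
Going back 6 weeks (= 42 days) from January 8, 1970:
Going back 8 days from January 8, 1970 reaches the end of the previous month; 42 − 8 = 34 left.
December 1969 has 31 days: 34 − 31 = 3 left.
November 1969 has 30 days; 30 − 3 = 27 → November 27, 1969.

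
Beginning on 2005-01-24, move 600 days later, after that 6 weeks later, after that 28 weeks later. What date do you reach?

Counting forward 600 days from January 24, 2005:
January has 31 days, so 31 − 24 = 7 days remain after January 24, 2005; 600 − 7 = 593 left.
February 2005 has 28 days (2005 is not a leap year): 593 − 28 = 565 left.
March 2005 has 31 days: 565 − 31 = 534 left.
April 2005 has 30 days: 534 − 30 = 504 left.
May 2005 has 31 days: 504 − 31 = 473 left.
June 2005 has 30 days: 473 − 30 = 443 left.
July 2005 has 31 days: 443 − 31 = 412 left.
August 2005 has 31 days: 412 − 31 = 381 left.
September 2005 has 30 days: 381 − 30 = 351 left.
October 2005 has 31 days: 351 − 31 = 320 left.
November 2005 has 30 days: 320 − 30 = 290 left.
December 2005 has 31 days: 290 − 31 = 259 left.
January 2006 has 31 days: 259 − 31 = 228 left.
February 2006 has 28 days (2006 is not a leap year): 228 − 28 = 200 left.
March 2006 has 31 days: 200 − 31 = 169 left.
April 2006 has 30 days: 169 − 30 = 139 left.
May 2006 has 31 days: 139 − 31 = 108 left.
June 2006 has 30 days: 108 − 30 = 78 left.
July 2006 has 31 days: 78 − 31 = 47 left.
August 2006 has 31 days: 47 − 31 = 16 left.
16 days into September 2006 → September 16, 2006.
Counting forward 6 weeks (= 42 days) from September 16, 2006:
September has 30 days, so 30 − 16 = 14 days remain after September 16, 2006; 42 − 14 = 28 left.
28 days into October 2006 → October 28, 2006.
Adding 28 weeks (= 196 days) from October 28, 2006:
October has 31 days, so 31 − 28 = 3 days remain after October 28, 2006; 196 − 3 = 193 left.
November 2006 has 30 days: 193 − 30 = 163 left.
December 2006 has 31 days: 163 − 31 = 132 left.
January 2007 has 31 days: 132 − 31 = 101 left.
February 2007 has 28 days (2007 is not a leap year): 101 − 28 = 73 left.
March 2007 has 31 days: 73 − 31 = 42 left.
April 2007 has 30 days: 42 − 30 = 12 left.
12 days into May 2007 → May 12, 2007.

May 12, 2007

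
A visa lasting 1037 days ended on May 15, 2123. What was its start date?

July 12, 2120

Counting back 1037 days from May 15, 2123.
Going back 15 days from May 15, 2123 reaches the end of the previous month; 1037 − 15 = 1022 left.
April 2123 has 30 days: 1022 − 30 = 992 left.
March 2123 has 31 days: 992 − 31 = 961 left.
February 2123 has 28 days (2123 is not a leap year): 961 − 28 = 933 left.
January 2123 has 31 days: 933 − 31 = 902 left.
December 2122 has 31 days: 902 − 31 = 871 left.
November 2122 has 30 days: 871 − 30 = 841 left.
October 2122 has 31 days: 841 − 31 = 810 left.
September 2122 has 30 days: 810 − 30 = 780 left.
August 2122 has 31 days: 780 − 31 = 749 left.
July 2122 has 31 days: 749 − 31 = 718 left.
June 2122 has 30 days: 718 − 30 = 688 left.
May 2122 has 31 days: 688 − 31 = 657 left.
April 2122 has 30 days: 657 − 30 = 627 left.
March 2122 has 31 days: 627 − 31 = 596 left.
February 2122 has 28 days (2122 is not a leap year): 596 − 28 = 568 left.
January 2122 has 31 days: 568 − 31 = 537 left.
December 2121 has 31 days: 537 − 31 = 506 left.
November 2121 has 30 days: 506 − 30 = 476 left.
October 2121 has 31 days: 476 − 31 = 445 left.
September 2121 has 30 days: 445 − 30 = 415 left.
August 2121 has 31 days: 415 − 31 = 384 left.
July 2121 has 31 days: 384 − 31 = 353 left.
June 2121 has 30 days: 353 − 30 = 323 left.
May 2121 has 31 days: 323 − 31 = 292 left.
April 2121 has 30 days: 292 − 30 = 262 left.
March 2121 has 31 days: 262 − 31 = 231 left.
February 2121 has 28 days (2121 is not a leap year): 231 − 28 = 203 left.
January 2121 has 31 days: 203 − 31 = 172 left.
December 2120 has 31 days: 172 − 31 = 141 left.
November 2120 has 30 days: 141 − 30 = 111 left.
October 2120 has 31 days: 111 − 31 = 80 left.
September 2120 has 30 days: 80 − 30 = 50 left.
August 2120 has 31 days: 50 − 31 = 19 left.
July 2120 has 31 days; 31 − 19 = 12 → July 12, 2120.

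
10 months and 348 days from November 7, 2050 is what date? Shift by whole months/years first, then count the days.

August 20, 2052

Counting forward 10 months and 348 days from November 7, 2050: first the month/year part, then the days.
month 11 + 10 = 21, which is month 9 of year 2051 → September 2051.
Day 7 is valid in September, giving September 7, 2051.
Now add 348 days from September 7, 2051.
September has 30 days, so 30 − 7 = 23 days remain after September 7, 2051; 348 − 23 = 325 left.
October 2051 has 31 days: 325 − 31 = 294 left.
November 2051 has 30 days: 294 − 30 = 264 left.
December 2051 has 31 days: 264 − 31 = 233 left.
January 2052 has 31 days: 233 − 31 = 202 left.
February 2052 has 29 days (2052 is a leap year): 202 − 29 = 173 left.
March 2052 has 31 days: 173 − 31 = 142 left.
April 2052 has 30 days: 142 − 30 = 112 left.
May 2052 has 31 days: 112 − 31 = 81 left.
June 2052 has 30 days: 81 − 30 = 51 left.
July 2052 has 31 days: 51 − 31 = 20 left.
20 days into August 2052 → August 20, 2052.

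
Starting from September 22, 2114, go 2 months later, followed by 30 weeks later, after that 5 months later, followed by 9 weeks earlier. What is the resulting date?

Adding 2 months from September 22, 2114:
month 9 + 2 = 11 → November 2114.
Day 22 is valid in November, giving November 22, 2114.
Advancing 30 weeks (= 210 days) from November 22, 2114:
November has 30 days, so 30 − 22 = 8 days remain after November 22, 2114; 210 − 8 = 202 left.
December 2114 has 31 days: 202 − 31 = 171 left.
January 2115 has 31 days: 171 − 31 = 140 left.
February 2115 has 28 days (2115 is not a leap year): 140 − 28 = 112 left.
March 2115 has 31 days: 112 − 31 = 81 left.
April 2115 has 30 days: 81 − 30 = 51 left.
May 2115 has 31 days: 51 − 31 = 20 left.
20 days into June 2115 → June 20, 2115.
Adding 5 months from June 20, 2115:
month 6 + 5 = 11 → November 2115.
Day 20 is valid in November, giving November 20, 2115.
Going back 9 weeks (= 63 days) from November 20, 2115:
Going back 20 days from November 20, 2115 reaches the end of the previous month; 63 − 20 = 43 left.
October 2115 has 31 days: 43 − 31 = 12 left.
September 2115 has 30 days; 30 − 12 = 18 → September 18, 2115.

September 18, 2115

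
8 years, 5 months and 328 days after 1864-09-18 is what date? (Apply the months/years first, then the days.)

January 12, 1874

Adding 8 years, 5 months and 328 days from September 18, 1864: first the month/year part, then the days.
+8 years → 1872; month 9 + 5 = 14, which is month 2 of year 1873 → February 1873.
Day 18 is valid in February, giving February 18, 1873.
Now add 328 days from February 18, 1873.
February has 28 days, so 28 − 18 = 10 days remain after February 18, 1873; 328 − 10 = 318 left.
March 1873 has 31 days: 318 − 31 = 287 left.
April 1873 has 30 days: 287 − 30 = 257 left.
May 1873 has 31 days: 257 − 31 = 226 left.
June 1873 has 30 days: 226 − 30 = 196 left.
July 1873 has 31 days: 196 − 31 = 165 left.
August 1873 has 31 days: 165 − 31 = 134 left.
September 1873 has 30 days: 134 − 30 = 104 left.
October 1873 has 31 days: 104 − 31 = 73 left.
November 1873 has 30 days: 73 − 30 = 43 left.
December 1873 has 31 days: 43 − 31 = 12 left.
12 days into January 1874 → January 12, 1874.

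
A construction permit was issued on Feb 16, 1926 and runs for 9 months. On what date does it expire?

Counting forward 9 months from February 16, 1926.
month 2 + 9 = 11 → November 1926.
Day 16 is valid in November, giving November 16, 1926.

November 16, 1926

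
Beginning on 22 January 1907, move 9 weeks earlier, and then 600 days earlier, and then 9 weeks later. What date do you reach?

June 1, 1905

Going back 9 weeks (= 63 days) from January 22, 1907:
Going back 22 days from January 22, 1907 reaches the end of the previous month; 63 − 22 = 41 left.
December 1906 has 31 days: 41 − 31 = 10 left.
November 1906 has 30 days; 30 − 10 = 20 → November 20, 1906.
Going back 600 days from November 20, 1906:
Going back 20 days from November 20, 1906 reaches the end of the previous month; 600 − 20 = 580 left.
October 1906 has 31 days: 580 − 31 = 549 left.
September 1906 has 30 days: 549 − 30 = 519 left.
August 1906 has 31 days: 519 − 31 = 488 left.
July 1906 has 31 days: 488 − 31 = 457 left.
June 1906 has 30 days: 457 − 30 = 427 left.
May 1906 has 31 days: 427 − 31 = 396 left.
April 1906 has 30 days: 396 − 30 = 366 left.
March 1906 has 31 days: 366 − 31 = 335 left.
February 1906 has 28 days (1906 is not a leap year): 335 − 28 = 307 left.
January 1906 has 31 days: 307 − 31 = 276 left.
December 1905 has 31 days: 276 − 31 = 245 left.
November 1905 has 30 days: 245 − 30 = 215 left.
October 1905 has 31 days: 215 − 31 = 184 left.
September 1905 has 30 days: 184 − 30 = 154 left.
August 1905 has 31 days: 154 − 31 = 123 left.
July 1905 has 31 days: 123 − 31 = 92 left.
June 1905 has 30 days: 92 − 30 = 62 left.
May 1905 has 31 days: 62 − 31 = 31 left.
April 1905 has 30 days: 31 − 30 = 1 left.
March 1905 has 31 days; 31 − 1 = 30 → March 30, 1905.
Adding 9 weeks (= 63 days) from March 30, 1905:
March has 31 days, so 31 − 30 = 1 day remains after March 30, 1905; 63 − 1 = 62 left.
April 1905 has 30 days: 62 − 30 = 32 left.
May 1905 has 31 days: 32 − 31 = 1 left.
1 day into June 1905 → June 1, 1905.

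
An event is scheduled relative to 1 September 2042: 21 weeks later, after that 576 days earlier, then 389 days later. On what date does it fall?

July 23, 2042

Advancing 21 weeks (= 147 days) from September 1, 2042:
September has 30 days, so 30 − 1 = 29 days remain after September 1, 2042; 147 − 29 = 118 left.
October 2042 has 31 days: 118 − 31 = 87 left.
November 2042 has 30 days: 87 − 30 = 57 left.
December 2042 has 31 days: 57 − 31 = 26 left.
26 days into January 2043 → January 26, 2043.
Counting back 576 days from January 26, 2043:
Going back 26 days from January 26, 2043 reaches the end of the previous month; 576 − 26 = 550 left.
December 2042 has 31 days: 550 − 31 = 519 left.
November 2042 has 30 days: 519 − 30 = 489 left.
October 2042 has 31 days: 489 − 31 = 458 left.
September 2042 has 30 days: 458 − 30 = 428 left.
August 2042 has 31 days: 428 − 31 = 397 left.
July 2042 has 31 days: 397 − 31 = 366 left.
June 2042 has 30 days: 366 − 30 = 336 left.
May 2042 has 31 days: 336 − 31 = 305 left.
April 2042 has 30 days: 305 − 30 = 275 left.
March 2042 has 31 days: 275 − 31 = 244 left.
February 2042 has 28 days (2042 is not a leap year): 244 − 28 = 216 left.
January 2042 has 31 days: 216 − 31 = 185 left.
December 2041 has 31 days: 185 − 31 = 154 left.
November 2041 has 30 days: 154 − 30 = 124 left.
October 2041 has 31 days: 124 − 31 = 93 left.
September 2041 has 30 days: 93 − 30 = 63 left.
August 2041 has 31 days: 63 − 31 = 32 left.
July 2041 has 31 days: 32 − 31 = 1 left.
June 2041 has 30 days; 30 − 1 = 29 → June 29, 2041.
Adding 389 days from June 29, 2041:
June has 30 days, so 30 − 29 = 1 day remains after June 29, 2041; 389 − 1 = 388 left.
July 2041 has 31 days: 388 − 31 = 357 left.
August 2041 has 31 days: 357 − 31 = 326 left.
September 2041 has 30 days: 326 − 30 = 296 left.
October 2041 has 31 days: 296 − 31 = 265 left.
November 2041 has 30 days: 265 − 30 = 235 left.
December 2041 has 31 days: 235 − 31 = 204 left.
January 2042 has 31 days: 204 − 31 = 173 left.
February 2042 has 28 days (2042 is not a leap year): 173 − 28 = 145 left.
March 2042 has 31 days: 145 − 31 = 114 left.
April 2042 has 30 days: 114 − 30 = 84 left.
May 2042 has 31 days: 84 − 31 = 53 left.
June 2042 has 30 days: 53 − 30 = 23 left.
23 days into July 2042 → July 23, 2042.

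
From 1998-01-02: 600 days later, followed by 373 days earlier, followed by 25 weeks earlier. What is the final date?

Counting forward 600 days from January 2, 1998:
January has 31 days, so 31 − 2 = 29 days remain after January 2, 1998; 600 − 29 = 571 left.
February 1998 has 28 days (1998 is not a leap year): 571 − 28 = 543 left.
March 1998 has 31 days: 543 − 31 = 512 left.
April 1998 has 30 days: 512 − 30 = 482 left.
May 1998 has 31 days: 482 − 31 = 451 left.
June 1998 has 30 days: 451 − 30 = 421 left.
July 1998 has 31 days: 421 − 31 = 390 left.
August 1998 has 31 days: 390 − 31 = 359 left.
September 1998 has 30 days: 359 − 30 = 329 left.
October 1998 has 31 days: 329 − 31 = 298 left.
November 1998 has 30 days: 298 − 30 = 268 left.
December 1998 has 31 days: 268 − 31 = 237 left.
January 1999 has 31 days: 237 − 31 = 206 left.
February 1999 has 28 days (1999 is not a leap year): 206 − 28 = 178 left.
March 1999 has 31 days: 178 − 31 = 147 left.
April 1999 has 30 days: 147 − 30 = 117 left.
May 1999 has 31 days: 117 − 31 = 86 left.
June 1999 has 30 days: 86 − 30 = 56 left.
July 1999 has 31 days: 56 − 31 = 25 left.
25 days into August 1999 → August 25, 1999.
Subtracting 373 days from August 25, 1999:
Going back 25 days from August 25, 1999 reaches the end of the previous month; 373 − 25 = 348 left.
July 1999 has 31 days: 348 − 31 = 317 left.
June 1999 has 30 days: 317 − 30 = 287 left.
May 1999 has 31 days: 287 − 31 = 256 left.
April 1999 has 30 days: 256 − 30 = 226 left.
March 1999 has 31 days: 226 − 31 = 195 left.
February 1999 has 28 days (1999 is not a leap year): 195 − 28 = 167 left.
January 1999 has 31 days: 167 − 31 = 136 left.
December 1998 has 31 days: 136 − 31 = 105 left.
November 1998 has 30 days: 105 − 30 = 75 left.
October 1998 has 31 days: 75 − 31 = 44 left.
September 1998 has 30 days: 44 − 30 = 14 left.
August 1998 has 31 days; 31 − 14 = 17 → August 17, 1998.
Going back 25 weeks (= 175 days) from August 17, 1998:
Going back 17 days from August 17, 1998 reaches the end of the previous month; 175 − 17 = 158 left.
July 1998 has 31 days: 158 − 31 = 127 left.
June 1998 has 30 days: 127 − 30 = 97 left.
May 1998 has 31 days: 97 − 31 = 66 left.
April 1998 has 30 days: 66 − 30 = 36 left.
March 1998 has 31 days: 36 − 31 = 5 left.
February 1998 has 28 days; 28 − 5 = 23 → February 23, 1998.

February 23, 1998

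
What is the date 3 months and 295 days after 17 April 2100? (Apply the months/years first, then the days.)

May 8, 2101

Adding 3 months and 295 days from April 17, 2100: first the month/year part, then the days.
month 4 + 3 = 7 → July 2100.
Day 17 is valid in July, giving July 17, 2100.
Now add 295 days from July 17, 2100.
July has 31 days, so 31 − 17 = 14 days remain after July 17, 2100; 295 − 14 = 281 left.
August 2100 has 31 days: 281 − 31 = 250 left.
September 2100 has 30 days: 250 − 30 = 220 left.
October 2100 has 31 days: 220 − 31 = 189 left.
November 2100 has 30 days: 189 − 30 = 159 left.
December 2100 has 31 days: 159 − 31 = 128 left.
January 2101 has 31 days: 128 − 31 = 97 left.
February 2101 has 28 days (2101 is not a leap year): 97 − 28 = 69 left.
March 2101 has 31 days: 69 − 31 = 38 left.
April 2101 has 30 days: 38 − 30 = 8 left.
8 days into May 2101 → May 8, 2101.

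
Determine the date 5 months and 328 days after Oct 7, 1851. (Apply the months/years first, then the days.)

Adding 5 months and 328 days from October 7, 1851: first the month/year part, then the days.
month 10 + 5 = 15, which is month 3 of year 1852 → March 1852.
Day 7 is valid in March, giving March 7, 1852.
Now add 328 days from March 7, 1852.
March has 31 days, so 31 − 7 = 24 days remain after March 7, 1852; 328 − 24 = 304 left.
April 1852 has 30 days: 304 − 30 = 274 left.
May 1852 has 31 days: 274 − 31 = 243 left.
June 1852 has 30 days: 243 − 30 = 213 left.
July 1852 has 31 days: 213 − 31 = 182 left.
August 1852 has 31 days: 182 − 31 = 151 left.
September 1852 has 30 days: 151 − 30 = 121 left.
October 1852 has 31 days: 121 − 31 = 90 left.
November 1852 has 30 days: 90 − 30 = 60 left.
December 1852 has 31 days: 60 − 31 = 29 left.
29 days into January 1853 → January 29, 1853.

January 29, 1853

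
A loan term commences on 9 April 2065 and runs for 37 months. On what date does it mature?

Advancing 37 months from April 9, 2065.
month 4 + 37 = 41, which is month 5 of year 2068 → May 2068.
Day 9 is valid in May, giving May 9, 2068.

May 9, 2068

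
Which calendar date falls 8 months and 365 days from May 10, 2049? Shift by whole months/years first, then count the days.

January 10, 2051

Counting forward 8 months and 365 days from May 10, 2049: first the month/year part, then the days.
month 5 + 8 = 13, which is month 1 of year 2050 → January 2050.
Day 10 is valid in January, giving January 10, 2050.
Now add 365 days from January 10, 2050.
January has 31 days, so 31 − 10 = 21 days remain after January 10, 2050; 365 − 21 = 344 left.
February 2050 has 28 days (2050 is not a leap year): 344 − 28 = 316 left.
March 2050 has 31 days: 316 − 31 = 285 left.
April 2050 has 30 days: 285 − 30 = 255 left.
May 2050 has 31 days: 255 − 31 = 224 left.
June 2050 has 30 days: 224 − 30 = 194 left.
July 2050 has 31 days: 194 − 31 = 163 left.
August 2050 has 31 days: 163 − 31 = 132 left.
September 2050 has 30 days: 132 − 30 = 102 left.
October 2050 has 31 days: 102 − 31 = 71 left.
November 2050 has 30 days: 71 − 30 = 41 left.
December 2050 has 31 days: 41 − 31 = 10 left.
10 days into January 2051 → January 10, 2051.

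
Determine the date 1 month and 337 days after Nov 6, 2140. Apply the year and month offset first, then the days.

November 8, 2141

Advancing 1 month and 337 days from November 6, 2140: first the month/year part, then the days.
month 11 + 1 = 12 → December 2140.
Day 6 is valid in December, giving December 6, 2140.
Now add 337 days from December 6, 2140.
December has 31 days, so 31 − 6 = 25 days remain after December 6, 2140; 337 − 25 = 312 left.
January 2141 has 31 days: 312 − 31 = 281 left.
February 2141 has 28 days (2141 is not a leap year): 281 − 28 = 253 left.
March 2141 has 31 days: 253 − 31 = 222 left.
April 2141 has 30 days: 222 − 30 = 192 left.
May 2141 has 31 days: 192 − 31 = 161 left.
June 2141 has 30 days: 161 − 30 = 131 left.
July 2141 has 31 days: 131 − 31 = 100 left.
August 2141 has 31 days: 100 − 31 = 69 left.
September 2141 has 30 days: 69 − 30 = 39 left.
October 2141 has 31 days: 39 − 31 = 8 left.
8 days into November 2141 → November 8, 2141.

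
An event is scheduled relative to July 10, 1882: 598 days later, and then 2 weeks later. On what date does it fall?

Adding 598 days from July 10, 1882:
July has 31 days, so 31 − 10 = 21 days remain after July 10, 1882; 598 − 21 = 577 left.
August 1882 has 31 days: 577 − 31 = 546 left.
September 1882 has 30 days: 546 − 30 = 516 left.
October 1882 has 31 days: 516 − 31 = 485 left.
November 1882 has 30 days: 485 − 30 = 455 left.
December 1882 has 31 days: 455 − 31 = 424 left.
January 1883 has 31 days: 424 − 31 = 393 left.
February 1883 has 28 days (1883 is not a leap year): 393 − 28 = 365 left.
March 1883 has 31 days: 365 − 31 = 334 left.
April 1883 has 30 days: 334 − 30 = 304 left.
May 1883 has 31 days: 304 − 31 = 273 left.
June 1883 has 30 days: 273 − 30 = 243 left.
July 1883 has 31 days: 243 − 31 = 212 left.
August 1883 has 31 days: 212 − 31 = 181 left.
September 1883 has 30 days: 181 − 30 = 151 left.
October 1883 has 31 days: 151 − 31 = 120 left.
November 1883 has 30 days: 120 − 30 = 90 left.
December 1883 has 31 days: 90 − 31 = 59 left.
January 1884 has 31 days: 59 − 31 = 28 left.
28 days into February 1884 → February 28, 1884.
Adding 2 weeks (= 14 days) from February 28, 1884:
February has 29 days, so 29 − 28 = 1 day remains after February 28, 1884; 14 − 1 = 13 left.
13 days into March 1884 → March 13, 1884.

March 13, 1884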